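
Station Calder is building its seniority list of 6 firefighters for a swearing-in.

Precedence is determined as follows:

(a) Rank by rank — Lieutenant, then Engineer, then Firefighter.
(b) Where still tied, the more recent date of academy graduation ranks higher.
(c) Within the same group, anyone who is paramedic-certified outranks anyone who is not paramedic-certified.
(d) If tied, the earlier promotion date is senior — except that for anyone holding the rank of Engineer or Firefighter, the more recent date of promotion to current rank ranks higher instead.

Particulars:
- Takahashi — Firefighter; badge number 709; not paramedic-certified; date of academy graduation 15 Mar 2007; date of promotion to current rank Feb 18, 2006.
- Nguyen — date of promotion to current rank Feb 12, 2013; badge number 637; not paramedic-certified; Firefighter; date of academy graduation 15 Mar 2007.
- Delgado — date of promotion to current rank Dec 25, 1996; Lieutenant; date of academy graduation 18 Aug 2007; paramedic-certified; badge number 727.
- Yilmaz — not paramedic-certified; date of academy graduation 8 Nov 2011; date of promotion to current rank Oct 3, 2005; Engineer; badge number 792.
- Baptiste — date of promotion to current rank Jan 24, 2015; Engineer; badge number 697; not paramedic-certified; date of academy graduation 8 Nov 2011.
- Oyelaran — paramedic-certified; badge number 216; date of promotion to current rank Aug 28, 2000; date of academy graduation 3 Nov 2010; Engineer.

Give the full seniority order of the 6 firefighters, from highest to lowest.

By rank: Delgado (Lieutenant); then Baptiste, Yilmaz and Oyelaran (Engineer); then Nguyen and Takahashi (Firefighter).
Among Baptiste, Yilmaz and Oyelaran, by date of academy graduation (later first): Baptiste and Yilmaz (8 Nov 2011) before Oyelaran (3 Nov 2010).
Baptiste and Yilmaz are each not paramedic-certified, so the next rule applies.
Among Baptiste and Yilmaz, by date of promotion to current rank (later first) (reversed rule for this group): Baptiste (Jan 24, 2015) before Yilmaz (Oct 3, 2005).
Nguyen and Takahashi both have date of academy graduation 15 Mar 2007, so the next rule applies.
Nguyen and Takahashi are each not paramedic-certified, so the next rule applies.
Among Nguyen and Takahashi, by date of promotion to current rank (later first) (reversed rule for this group): Nguyen (Feb 12, 2013) before Takahashi (Feb 18, 2006).
Full order: Delgado, Baptiste, Yilmaz, Oyelaran, Nguyen, Takahashi.

Delgado, Baptiste, Yilmaz, Oyelaran, Nguyen, Takahashi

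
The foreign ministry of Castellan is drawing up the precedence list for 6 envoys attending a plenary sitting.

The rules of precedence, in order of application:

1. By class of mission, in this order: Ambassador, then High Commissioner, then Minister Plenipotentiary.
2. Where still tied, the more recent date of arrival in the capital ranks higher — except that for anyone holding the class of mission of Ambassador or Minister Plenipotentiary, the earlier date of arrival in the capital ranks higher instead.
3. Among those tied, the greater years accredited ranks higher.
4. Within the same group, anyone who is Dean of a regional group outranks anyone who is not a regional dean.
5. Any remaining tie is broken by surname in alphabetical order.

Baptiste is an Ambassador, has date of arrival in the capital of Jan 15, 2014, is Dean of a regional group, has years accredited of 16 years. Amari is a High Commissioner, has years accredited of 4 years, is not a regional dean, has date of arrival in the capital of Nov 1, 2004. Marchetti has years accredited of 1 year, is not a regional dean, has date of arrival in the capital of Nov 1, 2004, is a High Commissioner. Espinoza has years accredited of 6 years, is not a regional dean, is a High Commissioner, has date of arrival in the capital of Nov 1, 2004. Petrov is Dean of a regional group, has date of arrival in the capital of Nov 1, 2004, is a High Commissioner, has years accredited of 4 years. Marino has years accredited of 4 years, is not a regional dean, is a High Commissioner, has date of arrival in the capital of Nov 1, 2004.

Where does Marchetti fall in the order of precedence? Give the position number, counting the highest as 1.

6

By class of mission: Baptiste (Ambassador); then Espinoza, Petrov, Amari, Marino and Marchetti (High Commissioner).
Espinoza, Petrov, Amari, Marino and Marchetti all have date of arrival in the capital Nov 1, 2004, so the next rule applies.
Among Espinoza, Petrov, Amari, Marino and Marchetti, by years accredited (higher first): Espinoza (6 years) before Petrov, Amari and Marino (4 years) before Marchetti (1 year).
Among Petrov, Amari and Marino, Dean of a regional group before not a regional dean: Petrov (Dean of a regional group) before Amari and Marino (not a regional dean).
Among Amari and Marino, alphabetically by surname: Amari before Marino.
Order: Baptiste, Espinoza, Petrov, Amari, Marino, Marchetti. So position 6.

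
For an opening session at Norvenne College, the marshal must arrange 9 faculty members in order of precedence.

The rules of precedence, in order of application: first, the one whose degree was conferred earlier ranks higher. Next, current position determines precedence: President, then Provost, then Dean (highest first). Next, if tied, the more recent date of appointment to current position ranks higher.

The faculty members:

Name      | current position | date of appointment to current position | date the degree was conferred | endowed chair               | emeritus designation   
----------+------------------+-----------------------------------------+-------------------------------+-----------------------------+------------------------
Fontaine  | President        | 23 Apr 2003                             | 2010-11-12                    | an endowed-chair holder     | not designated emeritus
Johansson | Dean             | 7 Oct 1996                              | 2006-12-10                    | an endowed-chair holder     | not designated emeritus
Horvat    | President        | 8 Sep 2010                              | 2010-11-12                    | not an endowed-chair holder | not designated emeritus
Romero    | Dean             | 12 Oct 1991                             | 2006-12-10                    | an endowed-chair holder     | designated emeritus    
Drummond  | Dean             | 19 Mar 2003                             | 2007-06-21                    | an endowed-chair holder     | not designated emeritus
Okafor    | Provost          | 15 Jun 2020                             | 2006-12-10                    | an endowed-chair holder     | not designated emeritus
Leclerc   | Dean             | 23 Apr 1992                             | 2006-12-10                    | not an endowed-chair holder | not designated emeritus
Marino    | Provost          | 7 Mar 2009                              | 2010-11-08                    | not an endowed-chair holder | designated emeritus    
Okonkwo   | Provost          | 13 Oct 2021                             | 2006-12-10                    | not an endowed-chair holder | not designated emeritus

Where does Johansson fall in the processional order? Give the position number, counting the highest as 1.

By date the degree was conferred (earlier first): Okonkwo, Okafor, Johansson, Leclerc and Romero (each 2006-12-10); then Drummond (2007-06-21); then Marino (2010-11-08); then Horvat and Fontaine (both 2010-11-12).
Among Okonkwo, Okafor, Johansson, Leclerc and Romero, by current position: Okonkwo and Okafor (Provost) before Johansson, Leclerc and Romero (Dean).
Among Okonkwo and Okafor, by date of appointment to current position (later first): Okonkwo (13 Oct 2021) before Okafor (15 Jun 2020).
Among Johansson, Leclerc and Romero, by date of appointment to current position (later first): Johansson (7 Oct 1996) before Leclerc (23 Apr 1992) before Romero (12 Oct 1991).
Horvat and Fontaine are each President, so the next rule applies.
Among Horvat and Fontaine, by date of appointment to current position (later first): Horvat (8 Sep 2010) before Fontaine (23 Apr 2003).
Order: Okonkwo, Okafor, Johansson, Leclerc, Romero, Drummond, Marino, Horvat, Fontaine. So position 3.

3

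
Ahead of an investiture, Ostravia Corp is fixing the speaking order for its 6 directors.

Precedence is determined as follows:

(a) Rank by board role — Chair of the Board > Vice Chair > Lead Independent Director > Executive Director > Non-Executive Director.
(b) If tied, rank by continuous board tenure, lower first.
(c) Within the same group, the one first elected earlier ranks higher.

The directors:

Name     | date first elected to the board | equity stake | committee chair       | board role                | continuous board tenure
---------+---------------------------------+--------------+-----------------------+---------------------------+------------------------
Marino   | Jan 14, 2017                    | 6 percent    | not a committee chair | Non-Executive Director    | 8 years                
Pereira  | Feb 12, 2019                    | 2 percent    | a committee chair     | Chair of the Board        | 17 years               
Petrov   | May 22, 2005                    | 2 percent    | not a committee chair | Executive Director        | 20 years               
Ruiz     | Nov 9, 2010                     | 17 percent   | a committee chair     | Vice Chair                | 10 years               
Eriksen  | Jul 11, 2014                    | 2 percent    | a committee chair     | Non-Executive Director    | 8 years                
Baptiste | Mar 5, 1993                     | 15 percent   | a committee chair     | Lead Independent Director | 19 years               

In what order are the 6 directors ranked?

By board role: Pereira (Chair of the Board); then Ruiz (Vice Chair); then Baptiste (Lead Independent Director); then Petrov (Executive Director); then Eriksen and Marino (Non-Executive Director).
Eriksen and Marino both have continuous board tenure 8 years, so the next rule applies.
Among Eriksen and Marino, by date first elected to the board (earlier first): Eriksen (Jul 11, 2014) before Marino (Jan 14, 2017).
Full order: Pereira, Ruiz, Baptiste, Petrov, Eriksen, Marino.

Pereira, Ruiz, Baptiste, Petrov, Eriksen, Marino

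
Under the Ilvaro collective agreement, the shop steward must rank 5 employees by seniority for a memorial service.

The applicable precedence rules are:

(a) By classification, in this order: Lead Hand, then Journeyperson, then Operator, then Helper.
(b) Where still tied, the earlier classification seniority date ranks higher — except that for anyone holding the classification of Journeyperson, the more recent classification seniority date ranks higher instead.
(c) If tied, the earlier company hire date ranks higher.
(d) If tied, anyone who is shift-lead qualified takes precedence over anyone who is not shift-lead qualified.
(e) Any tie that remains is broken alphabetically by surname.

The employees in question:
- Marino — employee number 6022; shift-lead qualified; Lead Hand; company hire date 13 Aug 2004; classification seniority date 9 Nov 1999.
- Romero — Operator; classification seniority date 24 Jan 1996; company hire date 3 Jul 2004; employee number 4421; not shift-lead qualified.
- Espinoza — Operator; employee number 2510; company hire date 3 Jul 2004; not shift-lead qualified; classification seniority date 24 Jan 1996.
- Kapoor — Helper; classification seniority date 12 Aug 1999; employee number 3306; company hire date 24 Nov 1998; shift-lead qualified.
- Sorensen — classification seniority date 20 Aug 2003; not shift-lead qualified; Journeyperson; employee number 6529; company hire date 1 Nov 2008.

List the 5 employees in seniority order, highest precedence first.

By classification: Marino (Lead Hand); then Sorensen (Journeyperson); then Espinoza and Romero (Operator); then Kapoor (Helper).
Espinoza and Romero both have classification seniority date 24 Jan 1996, so the next rule applies.
Espinoza and Romero both have company hire date 3 Jul 2004, so the next rule applies.
Espinoza and Romero are each not shift-lead qualified, so the next rule applies.
Among Espinoza and Romero, alphabetically by surname: Espinoza before Romero.
Full order: Marino, Sorensen, Espinoza, Romero, Kapoor.

Marino, Sorensen, Espinoza, Romero, Kapoor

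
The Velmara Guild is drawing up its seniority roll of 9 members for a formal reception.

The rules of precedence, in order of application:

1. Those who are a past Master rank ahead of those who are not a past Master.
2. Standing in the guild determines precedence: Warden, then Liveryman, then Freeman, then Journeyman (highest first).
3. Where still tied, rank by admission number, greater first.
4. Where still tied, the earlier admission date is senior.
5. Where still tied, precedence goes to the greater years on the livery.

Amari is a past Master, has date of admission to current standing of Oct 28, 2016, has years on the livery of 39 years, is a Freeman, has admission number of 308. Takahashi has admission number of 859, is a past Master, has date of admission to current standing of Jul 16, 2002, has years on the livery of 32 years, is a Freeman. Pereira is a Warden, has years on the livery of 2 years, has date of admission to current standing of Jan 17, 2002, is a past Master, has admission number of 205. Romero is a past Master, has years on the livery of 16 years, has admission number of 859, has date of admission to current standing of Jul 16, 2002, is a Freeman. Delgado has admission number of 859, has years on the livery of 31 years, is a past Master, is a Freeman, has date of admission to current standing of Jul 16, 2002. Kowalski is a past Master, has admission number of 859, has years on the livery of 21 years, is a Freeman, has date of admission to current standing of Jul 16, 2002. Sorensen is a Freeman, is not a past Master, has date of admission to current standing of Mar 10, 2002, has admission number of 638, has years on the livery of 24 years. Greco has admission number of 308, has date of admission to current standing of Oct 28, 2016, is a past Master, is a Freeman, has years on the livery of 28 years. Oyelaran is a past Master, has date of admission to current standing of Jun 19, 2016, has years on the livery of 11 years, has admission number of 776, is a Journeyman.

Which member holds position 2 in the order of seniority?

Takahashi

By the first rule: Pereira, Takahashi, Delgado, Kowalski, Romero, Amari, Greco and Oyelaran (each a past Master); then Sorensen (not a past Master).
Among Pereira, Takahashi, Delgado, Kowalski, Romero, Amari, Greco and Oyelaran, by standing in the guild: Pereira (Warden) before Takahashi, Delgado, Kowalski, Romero, Amari and Greco (Freeman) before Oyelaran (Journeyman).
Among Takahashi, Delgado, Kowalski, Romero, Amari and Greco, by admission number (higher first): Takahashi, Delgado, Kowalski and Romero (859) before Amari and Greco (308).
Takahashi, Delgado, Kowalski and Romero all have date of admission to current standing Jul 16, 2002, so the next rule applies.
Among Takahashi, Delgado, Kowalski and Romero, by years on the livery (higher first): Takahashi (32 years) before Delgado (31 years) before Kowalski (21 years) before Romero (16 years).
Amari and Greco both have date of admission to current standing Oct 28, 2016, so the next rule applies.
Among Amari and Greco, by years on the livery (higher first): Amari (39 years) before Greco (28 years).
Order: Pereira, Takahashi, Delgado, Kowalski, Romero, Amari, Greco, Oyelaran, Sorensen.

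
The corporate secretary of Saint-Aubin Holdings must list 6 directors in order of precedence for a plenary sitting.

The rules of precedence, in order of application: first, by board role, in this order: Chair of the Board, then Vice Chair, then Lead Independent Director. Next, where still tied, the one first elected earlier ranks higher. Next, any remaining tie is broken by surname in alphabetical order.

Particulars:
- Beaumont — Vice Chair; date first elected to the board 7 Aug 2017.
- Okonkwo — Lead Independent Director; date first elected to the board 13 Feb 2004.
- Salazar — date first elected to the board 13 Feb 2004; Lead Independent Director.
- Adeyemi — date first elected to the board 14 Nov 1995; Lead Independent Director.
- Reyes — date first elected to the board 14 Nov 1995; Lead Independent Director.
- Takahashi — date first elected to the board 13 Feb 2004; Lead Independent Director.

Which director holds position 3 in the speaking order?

Reyes

By board role: Beaumont (Vice Chair); then Adeyemi, Reyes, Okonkwo, Salazar and Takahashi (Lead Independent Director).
Among Adeyemi, Reyes, Okonkwo, Salazar and Takahashi, by date first elected to the board (earlier first): Adeyemi and Reyes (14 Nov 1995) before Okonkwo, Salazar and Takahashi (13 Feb 2004).
Among Adeyemi and Reyes, alphabetically by surname: Adeyemi before Reyes.
Among Okonkwo, Salazar and Takahashi, alphabetically by surname: Okonkwo before Salazar before Takahashi.
Order: Beaumont, Adeyemi, Reyes, Okonkwo, Salazar, Takahashi.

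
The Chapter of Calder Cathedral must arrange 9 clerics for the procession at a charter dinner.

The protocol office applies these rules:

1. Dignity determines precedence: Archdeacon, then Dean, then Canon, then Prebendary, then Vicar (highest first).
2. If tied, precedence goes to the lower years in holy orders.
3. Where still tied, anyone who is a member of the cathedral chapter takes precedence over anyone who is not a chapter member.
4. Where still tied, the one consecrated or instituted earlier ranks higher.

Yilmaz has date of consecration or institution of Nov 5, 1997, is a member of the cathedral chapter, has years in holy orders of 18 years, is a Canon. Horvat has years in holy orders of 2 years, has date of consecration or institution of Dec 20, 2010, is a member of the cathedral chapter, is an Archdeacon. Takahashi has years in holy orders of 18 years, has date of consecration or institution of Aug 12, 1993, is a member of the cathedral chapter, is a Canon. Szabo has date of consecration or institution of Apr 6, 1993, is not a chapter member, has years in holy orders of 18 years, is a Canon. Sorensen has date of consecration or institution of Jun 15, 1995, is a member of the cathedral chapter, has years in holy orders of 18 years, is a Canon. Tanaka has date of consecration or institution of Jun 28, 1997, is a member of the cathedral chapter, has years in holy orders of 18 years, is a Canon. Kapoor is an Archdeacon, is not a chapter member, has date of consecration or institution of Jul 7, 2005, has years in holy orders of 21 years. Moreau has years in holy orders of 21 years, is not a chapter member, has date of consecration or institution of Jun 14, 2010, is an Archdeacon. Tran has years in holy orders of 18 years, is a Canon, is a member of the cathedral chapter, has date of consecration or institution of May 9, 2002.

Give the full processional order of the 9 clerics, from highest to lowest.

Horvat, Kapoor, Moreau, Takahashi, Sorensen, Tanaka, Yilmaz, Tran, Szabo

By dignity: Horvat, Kapoor and Moreau (Archdeacon); then Takahashi, Sorensen, Tanaka, Yilmaz, Tran and Szabo (Canon).
Among Horvat, Kapoor and Moreau, by years in holy orders (lower first): Horvat (2 years) before Kapoor and Moreau (21 years).
Kapoor and Moreau are each not a chapter member, so the next rule applies.
Among Kapoor and Moreau, by date of consecration or institution (earlier first): Kapoor (Jul 7, 2005) before Moreau (Jun 14, 2010).
Takahashi, Sorensen, Tanaka, Yilmaz, Tran and Szabo all have years in holy orders 18 years, so the next rule applies.
Among Takahashi, Sorensen, Tanaka, Yilmaz, Tran and Szabo, a member of the cathedral chapter before not a chapter member: Takahashi, Sorensen, Tanaka, Yilmaz and Tran (a member of the cathedral chapter) before Szabo (not a chapter member).
Among Takahashi, Sorensen, Tanaka, Yilmaz and Tran, by date of consecration or institution (earlier first): Takahashi (Aug 12, 1993) before Sorensen (Jun 15, 1995) before Tanaka (Jun 28, 1997) before Yilmaz (Nov 5, 1997) before Tran (May 9, 2002).
Full order: Horvat, Kapoor, Moreau, Takahashi, Sorensen, Tanaka, Yilmaz, Tran, Szabo.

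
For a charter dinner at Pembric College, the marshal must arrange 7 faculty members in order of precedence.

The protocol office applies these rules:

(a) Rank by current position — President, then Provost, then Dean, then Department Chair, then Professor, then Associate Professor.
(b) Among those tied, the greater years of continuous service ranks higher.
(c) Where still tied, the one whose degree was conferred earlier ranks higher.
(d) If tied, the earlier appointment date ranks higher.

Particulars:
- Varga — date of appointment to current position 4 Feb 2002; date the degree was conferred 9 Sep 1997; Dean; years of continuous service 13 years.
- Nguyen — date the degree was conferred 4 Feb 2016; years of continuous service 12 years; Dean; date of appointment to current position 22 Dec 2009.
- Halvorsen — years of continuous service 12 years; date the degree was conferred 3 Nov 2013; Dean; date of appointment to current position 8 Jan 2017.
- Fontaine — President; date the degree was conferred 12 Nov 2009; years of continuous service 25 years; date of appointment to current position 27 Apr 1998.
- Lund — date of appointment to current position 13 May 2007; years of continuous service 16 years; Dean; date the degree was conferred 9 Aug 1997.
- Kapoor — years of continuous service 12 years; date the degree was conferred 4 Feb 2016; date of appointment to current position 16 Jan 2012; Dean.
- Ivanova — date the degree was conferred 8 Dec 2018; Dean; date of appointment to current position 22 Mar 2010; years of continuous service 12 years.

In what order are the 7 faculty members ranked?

Fontaine, Lund, Varga, Halvorsen, Nguyen, Kapoor, Ivanova

By current position: Fontaine (President); then Lund, Varga, Halvorsen, Nguyen, Kapoor and Ivanova (Dean).
Among Lund, Varga, Halvorsen, Nguyen, Kapoor and Ivanova, by years of continuous service (higher first): Lund (16 years) before Varga (13 years) before Halvorsen, Nguyen, Kapoor and Ivanova (12 years).
Among Halvorsen, Nguyen, Kapoor and Ivanova, by date the degree was conferred (earlier first): Halvorsen (3 Nov 2013) before Nguyen and Kapoor (4 Feb 2016) before Ivanova (8 Dec 2018).
Among Nguyen and Kapoor, by date of appointment to current position (earlier first): Nguyen (22 Dec 2009) before Kapoor (16 Jan 2012).
Full order: Fontaine, Lund, Varga, Halvorsen, Nguyen, Kapoor, Ivanova.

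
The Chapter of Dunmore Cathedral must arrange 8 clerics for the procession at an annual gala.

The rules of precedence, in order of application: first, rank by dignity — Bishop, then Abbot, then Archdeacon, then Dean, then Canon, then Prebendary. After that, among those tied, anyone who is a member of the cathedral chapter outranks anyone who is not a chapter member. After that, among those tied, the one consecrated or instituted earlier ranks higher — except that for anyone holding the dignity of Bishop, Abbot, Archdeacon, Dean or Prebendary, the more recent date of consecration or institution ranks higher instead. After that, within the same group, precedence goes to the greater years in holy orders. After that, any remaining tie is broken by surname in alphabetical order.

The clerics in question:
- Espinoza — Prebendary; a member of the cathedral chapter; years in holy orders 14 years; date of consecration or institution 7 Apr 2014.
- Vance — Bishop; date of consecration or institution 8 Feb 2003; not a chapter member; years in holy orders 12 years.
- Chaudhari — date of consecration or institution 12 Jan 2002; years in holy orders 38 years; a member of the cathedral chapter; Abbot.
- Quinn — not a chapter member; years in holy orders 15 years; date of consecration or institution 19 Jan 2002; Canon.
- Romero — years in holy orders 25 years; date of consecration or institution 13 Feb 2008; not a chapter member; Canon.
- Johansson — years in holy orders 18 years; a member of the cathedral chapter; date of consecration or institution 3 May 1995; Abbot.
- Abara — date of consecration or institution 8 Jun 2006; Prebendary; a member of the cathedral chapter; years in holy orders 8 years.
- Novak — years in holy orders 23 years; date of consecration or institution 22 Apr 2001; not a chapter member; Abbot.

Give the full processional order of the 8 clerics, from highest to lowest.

Vance, Chaudhari, Johansson, Novak, Quinn, Romero, Espinoza, Abara

By dignity: Vance (Bishop); then Chaudhari, Johansson and Novak (Abbot); then Quinn and Romero (Canon); then Espinoza and Abara (Prebendary).
Among Chaudhari, Johansson and Novak, a member of the cathedral chapter before not a chapter member: Chaudhari and Johansson (a member of the cathedral chapter) before Novak (not a chapter member).
Among Chaudhari and Johansson, by date of consecration or institution (later first) (reversed rule for this group): Chaudhari (12 Jan 2002) before Johansson (3 May 1995).
Quinn and Romero are each not a chapter member, so the next rule applies.
Among Quinn and Romero, by date of consecration or institution (earlier first): Quinn (19 Jan 2002) before Romero (13 Feb 2008).
Espinoza and Abara are each a member of the cathedral chapter, so the next rule applies.
Among Espinoza and Abara, by date of consecration or institution (later first) (reversed rule for this group): Espinoza (7 Apr 2014) before Abara (8 Jun 2006).
Full order: Vance, Chaudhari, Johansson, Novak, Quinn, Romero, Espinoza, Abara.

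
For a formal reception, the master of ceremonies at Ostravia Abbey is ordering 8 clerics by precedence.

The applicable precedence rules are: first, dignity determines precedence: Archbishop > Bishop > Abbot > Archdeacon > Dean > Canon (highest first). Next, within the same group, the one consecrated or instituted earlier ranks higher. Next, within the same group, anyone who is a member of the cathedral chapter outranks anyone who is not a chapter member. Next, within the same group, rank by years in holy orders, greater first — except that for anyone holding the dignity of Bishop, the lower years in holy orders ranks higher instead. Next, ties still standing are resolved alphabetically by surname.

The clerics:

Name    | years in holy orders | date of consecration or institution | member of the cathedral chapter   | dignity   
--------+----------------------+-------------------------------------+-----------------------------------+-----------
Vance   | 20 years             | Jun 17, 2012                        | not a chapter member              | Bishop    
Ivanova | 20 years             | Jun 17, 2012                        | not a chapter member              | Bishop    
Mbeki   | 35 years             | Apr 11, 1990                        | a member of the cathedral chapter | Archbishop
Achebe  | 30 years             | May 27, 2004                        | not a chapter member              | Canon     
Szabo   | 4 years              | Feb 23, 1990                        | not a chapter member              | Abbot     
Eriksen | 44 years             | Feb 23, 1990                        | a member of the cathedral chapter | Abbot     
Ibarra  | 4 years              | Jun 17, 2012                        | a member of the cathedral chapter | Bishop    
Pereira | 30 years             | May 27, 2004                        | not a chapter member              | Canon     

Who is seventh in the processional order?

Achebe

By dignity: Mbeki (Archbishop); then Ibarra, Ivanova and Vance (Bishop); then Eriksen and Szabo (Abbot); then Achebe and Pereira (Canon).
Ibarra, Ivanova and Vance all have date of consecration or institution Jun 17, 2012, so the next rule applies.
Among Ibarra, Ivanova and Vance, a member of the cathedral chapter before not a chapter member: Ibarra (a member of the cathedral chapter) before Ivanova and Vance (not a chapter member).
Ivanova and Vance both have years in holy orders 20 years, so the next rule applies.
Among Ivanova and Vance, alphabetically by surname: Ivanova before Vance.
Eriksen and Szabo both have date of consecration or institution Feb 23, 1990, so the next rule applies.
Among Eriksen and Szabo, a member of the cathedral chapter before not a chapter member: Eriksen (a member of the cathedral chapter) before Szabo (not a chapter member).
Achebe and Pereira both have date of consecration or institution May 27, 2004, so the next rule applies.
Achebe and Pereira are each not a chapter member, so the next rule applies.
Achebe and Pereira both have years in holy orders 30 years, so the next rule applies.
Among Achebe and Pereira, alphabetically by surname: Achebe before Pereira.
Order: Mbeki, Ibarra, Ivanova, Vance, Eriksen, Szabo, Achebe, Pereira.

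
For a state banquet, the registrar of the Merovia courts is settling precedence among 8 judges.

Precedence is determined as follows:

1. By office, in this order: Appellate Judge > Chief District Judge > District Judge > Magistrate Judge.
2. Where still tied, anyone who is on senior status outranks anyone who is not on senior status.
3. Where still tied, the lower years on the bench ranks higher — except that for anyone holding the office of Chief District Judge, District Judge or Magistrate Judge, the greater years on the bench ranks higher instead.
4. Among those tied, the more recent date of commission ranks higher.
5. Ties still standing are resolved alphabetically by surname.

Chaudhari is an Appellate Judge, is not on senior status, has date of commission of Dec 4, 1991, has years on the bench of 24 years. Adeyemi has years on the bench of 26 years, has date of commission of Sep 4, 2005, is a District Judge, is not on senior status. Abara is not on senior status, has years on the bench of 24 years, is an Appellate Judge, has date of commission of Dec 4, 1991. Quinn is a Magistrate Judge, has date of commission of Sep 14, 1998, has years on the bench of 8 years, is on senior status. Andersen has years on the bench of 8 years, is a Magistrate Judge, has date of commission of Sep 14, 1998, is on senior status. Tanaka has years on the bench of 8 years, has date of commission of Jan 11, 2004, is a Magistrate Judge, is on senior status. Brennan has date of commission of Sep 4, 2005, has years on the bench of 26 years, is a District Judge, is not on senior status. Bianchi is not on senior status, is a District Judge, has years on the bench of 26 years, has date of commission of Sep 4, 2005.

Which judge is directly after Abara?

Chaudhari

By office: Abara and Chaudhari (Appellate Judge); then Adeyemi, Bianchi and Brennan (District Judge); then Tanaka, Andersen and Quinn (Magistrate Judge).
Abara and Chaudhari are each not on senior status, so the next rule applies.
Abara and Chaudhari both have years on the bench 24 years, so the next rule applies.
Abara and Chaudhari both have date of commission Dec 4, 1991, so the next rule applies.
Among Abara and Chaudhari, alphabetically by surname: Abara before Chaudhari.
Adeyemi, Bianchi and Brennan are each not on senior status, so the next rule applies.
Adeyemi, Bianchi and Brennan all have years on the bench 26 years, so the next rule applies.
Adeyemi, Bianchi and Brennan all have date of commission Sep 4, 2005, so the next rule applies.
Among Adeyemi, Bianchi and Brennan, alphabetically by surname: Adeyemi before Bianchi before Brennan.
Tanaka, Andersen and Quinn are each on senior status, so the next rule applies.
Tanaka, Andersen and Quinn all have years on the bench 8 years, so the next rule applies.
Among Tanaka, Andersen and Quinn, by date of commission (later first): Tanaka (Jan 11, 2004) before Andersen and Quinn (Sep 14, 1998).
Among Andersen and Quinn, alphabetically by surname: Andersen before Quinn.
Order: Abara, Chaudhari, Adeyemi, Bianchi, Brennan, Tanaka, Andersen, Quinn.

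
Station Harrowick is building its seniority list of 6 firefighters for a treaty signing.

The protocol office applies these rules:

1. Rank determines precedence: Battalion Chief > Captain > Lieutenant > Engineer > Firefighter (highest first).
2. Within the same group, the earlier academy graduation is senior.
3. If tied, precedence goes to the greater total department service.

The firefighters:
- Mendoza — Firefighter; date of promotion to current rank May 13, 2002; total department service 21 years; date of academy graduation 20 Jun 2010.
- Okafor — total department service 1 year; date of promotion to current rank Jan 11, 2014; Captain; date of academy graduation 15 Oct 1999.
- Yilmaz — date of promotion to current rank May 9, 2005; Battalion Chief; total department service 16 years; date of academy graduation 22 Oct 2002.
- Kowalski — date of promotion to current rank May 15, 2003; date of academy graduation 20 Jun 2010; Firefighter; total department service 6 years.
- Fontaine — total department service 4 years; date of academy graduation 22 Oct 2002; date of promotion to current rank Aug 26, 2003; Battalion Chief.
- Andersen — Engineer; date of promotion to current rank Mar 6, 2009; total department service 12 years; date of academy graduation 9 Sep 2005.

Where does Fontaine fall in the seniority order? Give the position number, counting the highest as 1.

By rank: Yilmaz and Fontaine (Battalion Chief); then Okafor (Captain); then Andersen (Engineer); then Mendoza and Kowalski (Firefighter).
Yilmaz and Fontaine both have date of academy graduation 22 Oct 2002, so the next rule applies.
Among Yilmaz and Fontaine, by total department service (higher first): Yilmaz (16 years) before Fontaine (4 years).
Mendoza and Kowalski both have date of academy graduation 20 Jun 2010, so the next rule applies.
Among Mendoza and Kowalski, by total department service (higher first): Mendoza (21 years) before Kowalski (6 years).
Order: Yilmaz, Fontaine, Okafor, Andersen, Mendoza, Kowalski. So position 2.

2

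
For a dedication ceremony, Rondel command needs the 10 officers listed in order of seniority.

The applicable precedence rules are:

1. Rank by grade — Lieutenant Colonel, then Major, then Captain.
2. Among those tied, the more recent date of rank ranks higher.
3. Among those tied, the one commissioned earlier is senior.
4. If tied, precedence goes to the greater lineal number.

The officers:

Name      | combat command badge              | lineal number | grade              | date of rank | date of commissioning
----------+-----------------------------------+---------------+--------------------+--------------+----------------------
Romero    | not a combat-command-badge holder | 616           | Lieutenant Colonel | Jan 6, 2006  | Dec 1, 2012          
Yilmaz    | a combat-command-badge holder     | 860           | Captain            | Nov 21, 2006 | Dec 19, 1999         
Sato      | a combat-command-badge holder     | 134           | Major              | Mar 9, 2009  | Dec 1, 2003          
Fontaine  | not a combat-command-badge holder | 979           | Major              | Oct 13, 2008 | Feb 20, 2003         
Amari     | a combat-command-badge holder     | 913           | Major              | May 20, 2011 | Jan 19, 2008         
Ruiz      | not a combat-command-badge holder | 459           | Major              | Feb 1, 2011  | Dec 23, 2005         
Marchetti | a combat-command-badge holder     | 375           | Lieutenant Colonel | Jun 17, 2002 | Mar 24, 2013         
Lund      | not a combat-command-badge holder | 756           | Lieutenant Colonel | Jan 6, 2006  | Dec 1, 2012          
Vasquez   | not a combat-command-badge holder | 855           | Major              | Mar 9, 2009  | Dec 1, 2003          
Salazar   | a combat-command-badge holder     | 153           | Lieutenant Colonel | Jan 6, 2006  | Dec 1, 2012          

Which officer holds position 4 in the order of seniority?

Marchetti

By grade: Lund, Romero, Salazar and Marchetti (Lieutenant Colonel); then Amari, Ruiz, Vasquez, Sato and Fontaine (Major); then Yilmaz (Captain).
Among Lund, Romero, Salazar and Marchetti, by date of rank (later first): Lund, Romero and Salazar (Jan 6, 2006) before Marchetti (Jun 17, 2002).
Lund, Romero and Salazar all have date of commissioning Dec 1, 2012, so the next rule applies.
Among Lund, Romero and Salazar, by lineal number (higher first): Lund (756) before Romero (616) before Salazar (153).
Among Amari, Ruiz, Vasquez, Sato and Fontaine, by date of rank (later first): Amari (May 20, 2011) before Ruiz (Feb 1, 2011) before Vasquez and Sato (Mar 9, 2009) before Fontaine (Oct 13, 2008).
Vasquez and Sato both have date of commissioning Dec 1, 2003, so the next rule applies.
Among Vasquez and Sato, by lineal number (higher first): Vasquez (855) before Sato (134).
Order: Lund, Romero, Salazar, Marchetti, Amari, Ruiz, Vasquez, Sato, Fontaine, Yilmaz.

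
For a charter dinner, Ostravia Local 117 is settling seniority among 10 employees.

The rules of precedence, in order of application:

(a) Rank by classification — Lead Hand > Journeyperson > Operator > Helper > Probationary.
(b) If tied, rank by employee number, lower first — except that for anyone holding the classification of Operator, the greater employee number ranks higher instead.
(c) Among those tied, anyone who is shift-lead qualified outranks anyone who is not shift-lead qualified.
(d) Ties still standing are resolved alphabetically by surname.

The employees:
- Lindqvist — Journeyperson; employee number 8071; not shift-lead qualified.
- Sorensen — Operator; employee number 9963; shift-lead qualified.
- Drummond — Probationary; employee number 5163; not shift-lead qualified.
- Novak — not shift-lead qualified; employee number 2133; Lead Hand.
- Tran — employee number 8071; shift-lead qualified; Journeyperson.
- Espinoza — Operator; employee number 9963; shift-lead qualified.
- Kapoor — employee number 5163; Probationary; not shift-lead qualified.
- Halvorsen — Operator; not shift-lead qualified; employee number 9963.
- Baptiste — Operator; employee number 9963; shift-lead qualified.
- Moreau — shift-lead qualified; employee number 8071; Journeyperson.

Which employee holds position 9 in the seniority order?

By classification: Novak (Lead Hand); then Moreau, Tran and Lindqvist (Journeyperson); then Baptiste, Espinoza, Sorensen and Halvorsen (Operator); then Drummond and Kapoor (Probationary).
Moreau, Tran and Lindqvist all have employee number 8071, so the next rule applies.
Among Moreau, Tran and Lindqvist, shift-lead qualified before not shift-lead qualified: Moreau and Tran (shift-lead qualified) before Lindqvist (not shift-lead qualified).
Among Moreau and Tran, alphabetically by surname: Moreau before Tran.
Baptiste, Espinoza, Sorensen and Halvorsen all have employee number 9963, so the next rule applies.
Among Baptiste, Espinoza, Sorensen and Halvorsen, shift-lead qualified before not shift-lead qualified: Baptiste, Espinoza and Sorensen (shift-lead qualified) before Halvorsen (not shift-lead qualified).
Among Baptiste, Espinoza and Sorensen, alphabetically by surname: Baptiste before Espinoza before Sorensen.
Drummond and Kapoor both have employee number 5163, so the next rule applies.
Drummond and Kapoor are each not shift-lead qualified, so the next rule applies.
Among Drummond and Kapoor, alphabetically by surname: Drummond before Kapoor.
Order: Novak, Moreau, Tran, Lindqvist, Baptiste, Espinoza, Sorensen, Halvorsen, Drummond, Kapoor.

Drummond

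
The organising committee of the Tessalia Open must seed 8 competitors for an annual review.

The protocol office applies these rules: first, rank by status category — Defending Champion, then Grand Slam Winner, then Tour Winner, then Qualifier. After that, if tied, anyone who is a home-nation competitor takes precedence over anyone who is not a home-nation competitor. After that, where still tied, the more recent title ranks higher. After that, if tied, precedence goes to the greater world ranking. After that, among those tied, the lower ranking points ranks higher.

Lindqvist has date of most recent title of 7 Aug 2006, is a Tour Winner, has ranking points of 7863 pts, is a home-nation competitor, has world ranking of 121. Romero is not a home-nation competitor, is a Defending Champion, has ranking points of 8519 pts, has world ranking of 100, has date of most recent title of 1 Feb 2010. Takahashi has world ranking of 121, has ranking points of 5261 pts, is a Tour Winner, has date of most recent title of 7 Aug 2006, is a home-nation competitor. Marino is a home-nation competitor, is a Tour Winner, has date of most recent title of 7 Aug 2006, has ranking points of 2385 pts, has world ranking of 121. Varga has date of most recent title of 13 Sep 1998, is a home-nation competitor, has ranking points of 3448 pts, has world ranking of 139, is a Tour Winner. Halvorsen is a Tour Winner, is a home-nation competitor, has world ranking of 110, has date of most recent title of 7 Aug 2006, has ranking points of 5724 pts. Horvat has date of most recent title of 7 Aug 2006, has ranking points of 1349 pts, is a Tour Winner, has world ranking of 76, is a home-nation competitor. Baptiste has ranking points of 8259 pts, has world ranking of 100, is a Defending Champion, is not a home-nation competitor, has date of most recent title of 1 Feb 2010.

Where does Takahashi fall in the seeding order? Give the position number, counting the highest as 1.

4

By status category: Baptiste and Romero (Defending Champion); then Marino, Takahashi, Lindqvist, Halvorsen, Horvat and Varga (Tour Winner).
Baptiste and Romero are each not a home-nation competitor, so the next rule applies.
Baptiste and Romero both have date of most recent title 1 Feb 2010, so the next rule applies.
Baptiste and Romero both have world ranking 100, so the next rule applies.
Among Baptiste and Romero, by ranking points (lower first): Baptiste (8259 pts) before Romero (8519 pts).
Marino, Takahashi, Lindqvist, Halvorsen, Horvat and Varga are each a home-nation competitor, so the next rule applies.
Among Marino, Takahashi, Lindqvist, Halvorsen, Horvat and Varga, by date of most recent title (later first): Marino, Takahashi, Lindqvist, Halvorsen and Horvat (7 Aug 2006) before Varga (13 Sep 1998).
Among Marino, Takahashi, Lindqvist, Halvorsen and Horvat, by world ranking (higher first): Marino, Takahashi and Lindqvist (121) before Halvorsen (110) before Horvat (76).
Among Marino, Takahashi and Lindqvist, by ranking points (lower first): Marino (2385 pts) before Takahashi (5261 pts) before Lindqvist (7863 pts).
Order: Baptiste, Romero, Marino, Takahashi, Lindqvist, Halvorsen, Horvat, Varga. So position 4.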